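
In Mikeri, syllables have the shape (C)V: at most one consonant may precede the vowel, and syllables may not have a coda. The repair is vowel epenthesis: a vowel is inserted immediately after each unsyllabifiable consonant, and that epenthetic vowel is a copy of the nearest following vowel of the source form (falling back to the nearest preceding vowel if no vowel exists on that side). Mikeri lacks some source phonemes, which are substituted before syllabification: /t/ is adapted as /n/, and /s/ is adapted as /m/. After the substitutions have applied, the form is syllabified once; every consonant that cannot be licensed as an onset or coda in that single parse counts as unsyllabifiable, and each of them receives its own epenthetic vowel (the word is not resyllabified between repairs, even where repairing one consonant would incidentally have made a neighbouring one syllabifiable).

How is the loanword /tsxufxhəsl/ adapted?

numuxufəxəhəmələ

Substitution: /t/ → /n/, /s/ → /m/, giving /nmxufxhəml/.
The consonants /n/, /m/, /f/, /x/, /m/, /l/ cannot be parsed into a legal (C)V syllable (no codas are permitted; onsets are limited to one consonant).
Epenthesis after each stranded consonant: /n/ → /nu/, /m/ → /mu/, /f/ → /fə/, /x/ → /xə/, /m/ → /mə/, /l/ → /lə/.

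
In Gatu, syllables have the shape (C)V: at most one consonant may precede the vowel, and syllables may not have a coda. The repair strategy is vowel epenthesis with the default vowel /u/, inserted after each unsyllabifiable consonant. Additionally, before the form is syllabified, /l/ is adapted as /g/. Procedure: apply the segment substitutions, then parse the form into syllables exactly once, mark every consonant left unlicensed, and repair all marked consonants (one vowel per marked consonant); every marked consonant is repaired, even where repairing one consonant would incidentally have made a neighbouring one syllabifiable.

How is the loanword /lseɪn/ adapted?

Substitution: /l/ → /g/, giving /gseɪn/.
Under (C)V, the unsyllabifiable consonants are /g/, /n/ (no codas are permitted; onsets are limited to one consonant).
Each unlicensed consonant becomes the onset of a new syllable: /g/ → /gu/, /n/ → /nu/.

guseɪnu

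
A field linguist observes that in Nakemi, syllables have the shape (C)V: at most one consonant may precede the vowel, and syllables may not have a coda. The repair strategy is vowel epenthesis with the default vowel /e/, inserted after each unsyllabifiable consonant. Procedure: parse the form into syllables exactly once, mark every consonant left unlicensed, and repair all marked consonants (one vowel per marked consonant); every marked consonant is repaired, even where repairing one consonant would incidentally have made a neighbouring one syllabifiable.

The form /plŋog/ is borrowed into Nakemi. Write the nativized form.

peleŋoge

The consonants /p/, /l/, /g/ cannot be parsed into a legal (C)V syllable (no codas are permitted; onsets are limited to one consonant).
Epenthesis after each stranded consonant: /p/ → /pe/, /l/ → /le/, /g/ → /ge/.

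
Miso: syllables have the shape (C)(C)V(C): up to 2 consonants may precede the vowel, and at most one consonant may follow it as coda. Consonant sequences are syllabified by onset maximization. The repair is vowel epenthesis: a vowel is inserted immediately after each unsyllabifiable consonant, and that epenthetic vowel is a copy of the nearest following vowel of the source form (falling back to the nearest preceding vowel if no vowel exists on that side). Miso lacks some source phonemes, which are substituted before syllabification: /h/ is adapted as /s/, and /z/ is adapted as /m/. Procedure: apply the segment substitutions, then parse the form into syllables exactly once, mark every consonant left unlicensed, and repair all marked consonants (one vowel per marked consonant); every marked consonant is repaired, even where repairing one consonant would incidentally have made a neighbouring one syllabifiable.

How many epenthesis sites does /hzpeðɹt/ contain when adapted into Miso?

After substitution the input is /smpeðɹt/.
The unsyllabifiable consonants are /s/, /ɹ/, /t/; each receives one epenthetic vowel.

3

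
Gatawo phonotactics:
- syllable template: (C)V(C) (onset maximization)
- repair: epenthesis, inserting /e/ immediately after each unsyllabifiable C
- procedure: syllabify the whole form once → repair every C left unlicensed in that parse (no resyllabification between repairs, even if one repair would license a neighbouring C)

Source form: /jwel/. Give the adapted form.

Under (C)V(C), the unsyllabifiable consonants are /j/ (at most one coda consonant is licensed; onsets are limited to one consonant).
Epenthesis after each stranded consonant: /j/ → /je/.

jewel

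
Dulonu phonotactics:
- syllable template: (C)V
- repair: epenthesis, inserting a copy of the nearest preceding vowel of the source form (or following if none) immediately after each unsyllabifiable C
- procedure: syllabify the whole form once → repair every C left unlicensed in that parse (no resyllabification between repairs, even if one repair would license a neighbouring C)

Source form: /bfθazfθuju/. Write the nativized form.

bafaθazafaθuju

Under (C)V, the unsyllabifiable consonants are /b/, /f/, /z/, /f/ (no codas are permitted; onsets are limited to one consonant).
Each unlicensed consonant becomes the onset of a new syllable: /b/ → /ba/, /f/ → /fa/, /z/ → /za/, /f/ → /fa/.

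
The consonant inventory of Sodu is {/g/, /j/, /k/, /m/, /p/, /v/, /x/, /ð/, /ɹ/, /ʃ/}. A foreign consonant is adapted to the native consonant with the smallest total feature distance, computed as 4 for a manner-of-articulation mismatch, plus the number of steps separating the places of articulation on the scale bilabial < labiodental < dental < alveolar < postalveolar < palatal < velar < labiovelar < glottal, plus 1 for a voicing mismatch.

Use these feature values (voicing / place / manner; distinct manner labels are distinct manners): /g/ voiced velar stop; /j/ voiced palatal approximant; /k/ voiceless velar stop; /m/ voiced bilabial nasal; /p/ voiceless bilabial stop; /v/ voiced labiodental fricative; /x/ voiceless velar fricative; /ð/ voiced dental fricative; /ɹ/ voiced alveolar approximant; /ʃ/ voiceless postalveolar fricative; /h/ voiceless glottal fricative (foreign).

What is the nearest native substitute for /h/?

x

/x/ is closest: same manner (fricative), place distance 2 (glottal→velar), same voicing; total 2. Next closest is /ʃ/ at distance 4.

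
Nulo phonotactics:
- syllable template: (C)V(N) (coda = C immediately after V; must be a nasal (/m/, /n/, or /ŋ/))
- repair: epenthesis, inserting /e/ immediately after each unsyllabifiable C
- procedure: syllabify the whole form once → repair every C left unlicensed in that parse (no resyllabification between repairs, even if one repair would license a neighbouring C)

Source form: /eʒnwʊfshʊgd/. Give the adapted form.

eʒenewʊfesehʊgede

The consonants /ʒ/, /n/, /f/, /s/, /g/, /d/ cannot be parsed into a legal (C)V(N) syllable (only a nasal (/m/, /n/, or /ŋ/) is licensed in coda position; onsets are limited to one consonant).
Epenthesis after each stranded consonant: /ʒ/ → /ʒe/, /n/ → /ne/, /f/ → /fe/, /s/ → /se/, /g/ → /ge/, /d/ → /de/.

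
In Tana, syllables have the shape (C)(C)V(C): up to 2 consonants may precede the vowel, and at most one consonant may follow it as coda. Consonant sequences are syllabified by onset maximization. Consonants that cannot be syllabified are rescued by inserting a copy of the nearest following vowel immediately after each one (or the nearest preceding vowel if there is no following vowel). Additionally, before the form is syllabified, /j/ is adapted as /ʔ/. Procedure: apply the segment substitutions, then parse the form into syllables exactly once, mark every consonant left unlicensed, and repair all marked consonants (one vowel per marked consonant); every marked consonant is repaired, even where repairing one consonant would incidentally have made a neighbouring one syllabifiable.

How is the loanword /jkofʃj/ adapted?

Substitution: /j/ → /ʔ/, giving /ʔkofʃʔ/.
Under (C)(C)V(C), the unsyllabifiable consonants are /ʃ/, /ʔ/ (at most one coda consonant is licensed; onsets may contain at most 2 consonants).
Each unlicensed consonant becomes the onset of a new syllable: /ʃ/ → /ʃo/, /ʔ/ → /ʔo/.

ʔkofʃoʔo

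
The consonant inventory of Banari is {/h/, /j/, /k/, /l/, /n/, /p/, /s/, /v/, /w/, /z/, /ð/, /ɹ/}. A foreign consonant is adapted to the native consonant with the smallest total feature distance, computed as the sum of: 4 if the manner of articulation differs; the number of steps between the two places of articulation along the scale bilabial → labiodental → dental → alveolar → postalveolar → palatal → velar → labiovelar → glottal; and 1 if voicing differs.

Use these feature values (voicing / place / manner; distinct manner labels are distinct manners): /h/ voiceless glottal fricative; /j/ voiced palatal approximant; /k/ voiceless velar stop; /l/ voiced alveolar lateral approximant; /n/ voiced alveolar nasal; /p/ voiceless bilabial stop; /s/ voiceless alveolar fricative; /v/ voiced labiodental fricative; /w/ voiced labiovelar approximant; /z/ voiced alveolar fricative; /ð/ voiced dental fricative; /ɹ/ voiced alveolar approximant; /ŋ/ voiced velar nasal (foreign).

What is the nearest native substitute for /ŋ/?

/n/ is closest: same manner (nasal), place distance 3 (velar→alveolar), same voicing; total 3. Next closest is /j/ at distance 5.

n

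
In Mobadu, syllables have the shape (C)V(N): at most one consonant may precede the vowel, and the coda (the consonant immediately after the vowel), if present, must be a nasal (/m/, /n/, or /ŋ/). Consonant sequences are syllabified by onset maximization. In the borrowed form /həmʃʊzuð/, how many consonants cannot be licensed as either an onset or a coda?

The consonants /ð/ cannot be parsed into a legal (C)V(N) syllable (only a nasal (/m/, /n/, or /ŋ/) is licensed in coda position; onsets are limited to one consonant).

1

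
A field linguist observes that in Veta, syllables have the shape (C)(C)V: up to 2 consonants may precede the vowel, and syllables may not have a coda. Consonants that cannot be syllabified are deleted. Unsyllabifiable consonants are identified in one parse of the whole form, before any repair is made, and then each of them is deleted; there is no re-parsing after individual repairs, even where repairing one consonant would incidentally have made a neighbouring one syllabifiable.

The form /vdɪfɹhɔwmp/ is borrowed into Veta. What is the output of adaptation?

Under (C)(C)V, the unsyllabifiable consonants are /f/, /w/, /m/, /p/ (no codas are permitted; onsets may contain at most 2 consonants).
Each unlicensed consonant is deleted: /f/, /w/, /m/, /p/.

vdɪɹhɔ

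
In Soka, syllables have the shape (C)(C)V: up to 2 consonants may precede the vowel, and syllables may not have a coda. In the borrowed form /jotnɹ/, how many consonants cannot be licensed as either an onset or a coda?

3

Under (C)(C)V, the unsyllabifiable consonants are /t/, /n/, /ɹ/ (no codas are permitted; onsets may contain at most 2 consonants).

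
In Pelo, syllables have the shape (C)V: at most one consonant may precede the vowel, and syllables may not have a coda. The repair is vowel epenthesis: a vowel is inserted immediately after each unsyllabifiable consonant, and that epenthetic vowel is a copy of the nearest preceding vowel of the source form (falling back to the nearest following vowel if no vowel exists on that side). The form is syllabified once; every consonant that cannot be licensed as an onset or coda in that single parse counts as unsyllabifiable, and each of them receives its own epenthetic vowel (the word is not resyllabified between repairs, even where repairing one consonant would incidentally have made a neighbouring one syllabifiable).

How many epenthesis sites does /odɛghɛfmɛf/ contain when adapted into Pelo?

The unsyllabifiable consonants are /g/, /f/, /f/; each receives one epenthetic vowel.

3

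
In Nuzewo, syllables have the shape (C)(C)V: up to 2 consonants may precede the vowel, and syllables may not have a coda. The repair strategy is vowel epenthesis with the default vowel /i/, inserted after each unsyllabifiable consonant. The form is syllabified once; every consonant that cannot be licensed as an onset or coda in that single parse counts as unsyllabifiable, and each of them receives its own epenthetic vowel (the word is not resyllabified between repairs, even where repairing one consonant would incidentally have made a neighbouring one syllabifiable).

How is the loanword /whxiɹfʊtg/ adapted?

wihxiɹfʊtigi

Syllabifying with onset maximization leaves /w/, /t/, /g/ stranded (no codas are permitted; onsets may contain at most 2 consonants).
Inserting the epenthetic vowel yields /w/ → /wi/, /t/ → /ti/, /g/ → /gi/.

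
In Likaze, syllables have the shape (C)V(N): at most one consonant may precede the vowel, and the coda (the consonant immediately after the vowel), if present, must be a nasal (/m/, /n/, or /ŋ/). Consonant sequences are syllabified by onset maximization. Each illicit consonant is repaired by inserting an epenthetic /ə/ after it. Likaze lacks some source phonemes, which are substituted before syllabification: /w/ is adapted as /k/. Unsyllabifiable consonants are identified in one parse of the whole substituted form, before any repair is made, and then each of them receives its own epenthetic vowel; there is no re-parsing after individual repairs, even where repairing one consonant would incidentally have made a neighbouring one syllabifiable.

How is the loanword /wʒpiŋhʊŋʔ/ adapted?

kəʒəpiŋhʊŋʔə

Substitution: /w/ → /k/, giving /kʒpiŋhʊŋʔ/.
The consonants /k/, /ʒ/, /ʔ/ cannot be parsed into a legal (C)V(N) syllable (only a nasal (/m/, /n/, or /ŋ/) is licensed in coda position; onsets are limited to one consonant).
Epenthesis after each stranded consonant: /k/ → /kə/, /ʒ/ → /ʒə/, /ʔ/ → /ʔə/.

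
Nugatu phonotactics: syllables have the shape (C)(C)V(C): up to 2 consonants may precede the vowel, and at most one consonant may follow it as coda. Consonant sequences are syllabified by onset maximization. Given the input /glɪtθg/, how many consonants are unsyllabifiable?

Under (C)(C)V(C), the unsyllabifiable consonants are /θ/, /g/ (at most one coda consonant is licensed; onsets may contain at most 2 consonants).

2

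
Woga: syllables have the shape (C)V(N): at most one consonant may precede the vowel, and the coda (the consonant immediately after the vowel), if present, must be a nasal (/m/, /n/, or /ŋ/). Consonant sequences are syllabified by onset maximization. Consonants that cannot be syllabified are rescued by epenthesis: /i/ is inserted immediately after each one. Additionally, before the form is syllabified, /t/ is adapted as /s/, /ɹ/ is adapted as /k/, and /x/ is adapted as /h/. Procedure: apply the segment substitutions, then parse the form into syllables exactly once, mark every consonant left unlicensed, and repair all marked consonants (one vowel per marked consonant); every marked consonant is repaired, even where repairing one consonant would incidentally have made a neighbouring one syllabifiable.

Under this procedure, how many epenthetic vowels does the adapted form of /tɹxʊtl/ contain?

4

After substitution the input is /skhʊsl/.
The unsyllabifiable consonants are /s/, /k/, /s/, /l/; each receives one epenthetic vowel.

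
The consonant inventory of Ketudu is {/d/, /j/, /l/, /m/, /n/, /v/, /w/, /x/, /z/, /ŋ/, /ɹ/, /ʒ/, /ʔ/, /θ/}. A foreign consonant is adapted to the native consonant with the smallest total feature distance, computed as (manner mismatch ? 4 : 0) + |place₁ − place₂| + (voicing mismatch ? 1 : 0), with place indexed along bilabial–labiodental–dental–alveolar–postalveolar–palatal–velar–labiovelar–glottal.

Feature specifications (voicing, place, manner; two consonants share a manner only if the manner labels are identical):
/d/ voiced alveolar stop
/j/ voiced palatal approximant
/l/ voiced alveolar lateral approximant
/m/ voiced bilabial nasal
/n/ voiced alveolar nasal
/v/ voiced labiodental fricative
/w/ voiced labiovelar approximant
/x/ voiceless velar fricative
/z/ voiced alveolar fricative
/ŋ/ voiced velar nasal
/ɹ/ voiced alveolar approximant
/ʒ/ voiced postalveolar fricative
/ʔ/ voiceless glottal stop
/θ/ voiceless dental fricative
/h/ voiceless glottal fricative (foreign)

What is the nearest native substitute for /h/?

x

/x/ is closest: same manner (fricative), place distance 2 (glottal→velar), same voicing; total 2. Next closest is /ʔ/ at distance 4.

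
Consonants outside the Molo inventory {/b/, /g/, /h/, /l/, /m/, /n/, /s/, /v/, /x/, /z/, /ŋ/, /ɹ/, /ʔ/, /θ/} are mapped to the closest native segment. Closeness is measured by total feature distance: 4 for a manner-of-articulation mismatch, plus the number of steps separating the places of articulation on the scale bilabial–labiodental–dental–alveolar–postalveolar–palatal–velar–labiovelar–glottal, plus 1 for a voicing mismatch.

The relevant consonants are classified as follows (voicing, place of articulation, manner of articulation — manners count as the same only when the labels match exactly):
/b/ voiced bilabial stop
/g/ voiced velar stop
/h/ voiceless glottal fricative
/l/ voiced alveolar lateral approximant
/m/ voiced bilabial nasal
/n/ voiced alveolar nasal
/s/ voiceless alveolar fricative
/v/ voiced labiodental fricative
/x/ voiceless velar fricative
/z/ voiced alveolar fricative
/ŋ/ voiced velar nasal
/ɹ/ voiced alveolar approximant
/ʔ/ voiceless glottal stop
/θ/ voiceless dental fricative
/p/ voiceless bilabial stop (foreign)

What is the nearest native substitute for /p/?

b

/b/ is closest: same manner (stop), place distance 0 (bilabial→bilabial), voicing differs (+1); total 1. Next closest is /m/ at distance 5.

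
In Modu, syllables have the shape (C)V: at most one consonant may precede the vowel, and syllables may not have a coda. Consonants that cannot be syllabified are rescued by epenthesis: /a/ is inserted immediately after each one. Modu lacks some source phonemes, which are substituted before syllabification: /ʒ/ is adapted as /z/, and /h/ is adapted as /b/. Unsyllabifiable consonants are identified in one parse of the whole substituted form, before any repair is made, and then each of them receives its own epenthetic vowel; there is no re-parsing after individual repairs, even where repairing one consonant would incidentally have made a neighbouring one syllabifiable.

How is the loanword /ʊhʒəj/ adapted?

Substitution: /h/ → /b/, /ʒ/ → /z/, giving /ʊbzəj/.
Under (C)V, the unsyllabifiable consonants are /b/, /j/ (no codas are permitted; onsets are limited to one consonant).
Inserting the epenthetic vowel yields /b/ → /ba/, /j/ → /ja/.

ʊbazəja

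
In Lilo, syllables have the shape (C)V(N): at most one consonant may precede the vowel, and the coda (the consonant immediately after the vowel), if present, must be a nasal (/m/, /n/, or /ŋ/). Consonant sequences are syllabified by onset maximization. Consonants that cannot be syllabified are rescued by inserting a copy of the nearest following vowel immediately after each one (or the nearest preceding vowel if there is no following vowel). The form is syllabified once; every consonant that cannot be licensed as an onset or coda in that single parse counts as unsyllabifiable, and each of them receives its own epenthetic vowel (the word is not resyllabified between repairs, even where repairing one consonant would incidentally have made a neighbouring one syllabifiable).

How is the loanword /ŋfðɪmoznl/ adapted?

Syllabifying with onset maximization leaves /ŋ/, /f/, /z/, /n/, /l/ stranded (only a nasal (/m/, /n/, or /ŋ/) is licensed in coda position; onsets are limited to one consonant).
Each unlicensed consonant becomes the onset of a new syllable: /ŋ/ → /ŋɪ/, /f/ → /fɪ/, /z/ → /zo/, /n/ → /no/, /l/ → /lo/.

ŋɪfɪðɪmozonolo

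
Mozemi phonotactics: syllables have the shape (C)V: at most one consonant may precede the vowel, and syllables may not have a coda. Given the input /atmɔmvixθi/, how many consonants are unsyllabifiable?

3

Syllabifying with onset maximization leaves /t/, /m/, /x/ stranded (no codas are permitted; onsets are limited to one consonant).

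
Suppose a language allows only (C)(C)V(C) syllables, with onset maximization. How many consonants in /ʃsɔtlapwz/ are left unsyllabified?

The consonants /w/, /z/ cannot be parsed into a legal (C)(C)V(C) syllable (at most one coda consonant is licensed; onsets may contain at most 2 consonants).

2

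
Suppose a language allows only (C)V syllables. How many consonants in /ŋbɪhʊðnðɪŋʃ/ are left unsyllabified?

Under (C)V, the unsyllabifiable consonants are /ŋ/, /ð/, /n/, /ŋ/, /ʃ/ (no codas are permitted; onsets are limited to one consonant).

5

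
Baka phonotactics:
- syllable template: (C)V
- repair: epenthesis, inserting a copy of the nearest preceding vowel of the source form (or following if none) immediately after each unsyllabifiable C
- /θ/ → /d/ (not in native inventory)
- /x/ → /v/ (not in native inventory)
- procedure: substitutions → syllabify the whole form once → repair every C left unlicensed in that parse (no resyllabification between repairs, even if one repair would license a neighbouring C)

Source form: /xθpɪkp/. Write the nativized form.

vɪdɪpɪkɪpɪ

Substitution: /x/ → /v/, /θ/ → /d/, giving /vdpɪkp/.
The consonants /v/, /d/, /k/, /p/ cannot be parsed into a legal (C)V syllable (no codas are permitted; onsets are limited to one consonant).
Each unlicensed consonant becomes the onset of a new syllable: /v/ → /vɪ/, /d/ → /dɪ/, /k/ → /kɪ/, /p/ → /pɪ/.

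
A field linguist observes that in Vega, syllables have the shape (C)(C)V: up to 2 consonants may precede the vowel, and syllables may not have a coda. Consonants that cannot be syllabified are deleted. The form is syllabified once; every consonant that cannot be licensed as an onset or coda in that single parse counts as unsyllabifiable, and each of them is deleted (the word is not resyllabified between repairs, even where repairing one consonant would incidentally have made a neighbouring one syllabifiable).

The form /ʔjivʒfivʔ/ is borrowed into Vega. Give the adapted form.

ʔjiʒfi

Under (C)(C)V, the unsyllabifiable consonants are /v/, /v/, /ʔ/ (no codas are permitted; onsets may contain at most 2 consonants).
Deleting the stranded consonants removes /v/, /v/, /ʔ/.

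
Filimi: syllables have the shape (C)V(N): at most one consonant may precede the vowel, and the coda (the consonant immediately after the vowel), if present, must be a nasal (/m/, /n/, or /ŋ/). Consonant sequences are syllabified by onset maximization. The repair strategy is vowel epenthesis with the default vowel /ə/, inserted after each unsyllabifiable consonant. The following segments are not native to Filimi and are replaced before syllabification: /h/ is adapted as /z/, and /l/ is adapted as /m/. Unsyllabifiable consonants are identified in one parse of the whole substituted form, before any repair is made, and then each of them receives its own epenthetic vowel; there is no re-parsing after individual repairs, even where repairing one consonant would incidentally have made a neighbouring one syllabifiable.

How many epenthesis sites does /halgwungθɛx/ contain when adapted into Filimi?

3

After substitution the input is /zamgwungθɛx/.
The unsyllabifiable consonants are /g/, /g/, /x/; each receives one epenthetic vowel.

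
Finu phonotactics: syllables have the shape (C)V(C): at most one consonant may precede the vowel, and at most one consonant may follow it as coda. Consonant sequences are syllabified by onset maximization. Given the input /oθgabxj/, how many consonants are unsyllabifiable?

2

Syllabifying with onset maximization leaves /x/, /j/ stranded (at most one coda consonant is licensed; onsets are limited to one consonant).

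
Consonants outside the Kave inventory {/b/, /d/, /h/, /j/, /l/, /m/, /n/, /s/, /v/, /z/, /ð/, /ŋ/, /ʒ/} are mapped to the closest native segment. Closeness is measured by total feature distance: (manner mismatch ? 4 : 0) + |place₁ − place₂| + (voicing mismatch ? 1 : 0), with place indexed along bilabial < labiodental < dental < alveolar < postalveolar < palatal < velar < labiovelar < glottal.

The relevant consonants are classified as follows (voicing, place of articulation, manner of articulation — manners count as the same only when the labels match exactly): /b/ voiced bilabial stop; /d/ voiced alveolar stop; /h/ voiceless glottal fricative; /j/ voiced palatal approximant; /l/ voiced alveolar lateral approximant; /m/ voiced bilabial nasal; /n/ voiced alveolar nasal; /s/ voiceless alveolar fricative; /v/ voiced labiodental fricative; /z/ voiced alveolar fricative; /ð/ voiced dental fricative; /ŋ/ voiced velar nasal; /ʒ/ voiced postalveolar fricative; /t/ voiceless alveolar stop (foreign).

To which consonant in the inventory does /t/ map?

d

/d/ is closest: same manner (stop), place distance 0 (alveolar→alveolar), voicing differs (+1); total 1. Next closest is /b/ at distance 4.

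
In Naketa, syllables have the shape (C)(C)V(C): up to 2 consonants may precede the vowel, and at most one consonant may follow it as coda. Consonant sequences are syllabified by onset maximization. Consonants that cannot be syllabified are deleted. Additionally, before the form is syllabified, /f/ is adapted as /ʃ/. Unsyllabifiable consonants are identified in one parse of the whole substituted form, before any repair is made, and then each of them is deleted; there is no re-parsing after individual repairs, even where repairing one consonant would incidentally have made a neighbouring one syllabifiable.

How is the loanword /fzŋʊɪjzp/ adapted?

zŋʊɪj

Substitution: /f/ → /ʃ/, giving /ʃzŋʊɪjzp/.
Syllabifying with onset maximization leaves /ʃ/, /z/, /p/ stranded (at most one coda consonant is licensed; onsets may contain at most 2 consonants).
Deleting the stranded consonants removes /ʃ/, /z/, /p/.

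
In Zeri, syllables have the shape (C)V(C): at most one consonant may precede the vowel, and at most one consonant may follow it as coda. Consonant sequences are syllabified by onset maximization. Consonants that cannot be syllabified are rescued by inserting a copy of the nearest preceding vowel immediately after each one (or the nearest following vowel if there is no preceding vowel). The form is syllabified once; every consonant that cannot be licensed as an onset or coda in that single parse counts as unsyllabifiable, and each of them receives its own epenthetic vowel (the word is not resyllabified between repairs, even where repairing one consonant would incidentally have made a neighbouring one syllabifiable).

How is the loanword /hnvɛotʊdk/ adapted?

hɛnɛvɛotʊdkʊ

Under (C)V(C), the unsyllabifiable consonants are /h/, /n/, /k/ (at most one coda consonant is licensed; onsets are limited to one consonant).
Epenthesis after each stranded consonant: /h/ → /hɛ/, /n/ → /nɛ/, /k/ → /kʊ/.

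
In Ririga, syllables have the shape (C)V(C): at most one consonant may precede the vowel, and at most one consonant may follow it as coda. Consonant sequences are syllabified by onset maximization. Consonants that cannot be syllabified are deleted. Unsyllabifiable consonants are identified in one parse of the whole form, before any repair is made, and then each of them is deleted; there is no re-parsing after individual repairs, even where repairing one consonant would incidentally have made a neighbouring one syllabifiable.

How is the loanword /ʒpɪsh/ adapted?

The consonants /ʒ/, /h/ cannot be parsed into a legal (C)V(C) syllable (at most one coda consonant is licensed; onsets are limited to one consonant).
Deletion applies to /ʒ/, /h/.

pɪs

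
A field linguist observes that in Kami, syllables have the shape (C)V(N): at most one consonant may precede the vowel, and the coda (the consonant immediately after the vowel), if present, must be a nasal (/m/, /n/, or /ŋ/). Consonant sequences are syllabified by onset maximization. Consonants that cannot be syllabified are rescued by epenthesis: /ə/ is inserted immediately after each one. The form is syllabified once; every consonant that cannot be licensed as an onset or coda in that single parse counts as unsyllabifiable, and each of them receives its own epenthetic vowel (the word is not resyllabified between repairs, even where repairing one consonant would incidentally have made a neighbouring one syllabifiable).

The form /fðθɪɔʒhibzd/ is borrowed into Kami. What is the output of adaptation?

fəðəθɪɔʒəhibəzədə

Under (C)V(N), the unsyllabifiable consonants are /f/, /ð/, /ʒ/, /b/, /z/, /d/ (only a nasal (/m/, /n/, or /ŋ/) is licensed in coda position; onsets are limited to one consonant).
Inserting the epenthetic vowel yields /f/ → /fə/, /ð/ → /ðə/, /ʒ/ → /ʒə/, /b/ → /bə/, /z/ → /zə/, /d/ → /də/.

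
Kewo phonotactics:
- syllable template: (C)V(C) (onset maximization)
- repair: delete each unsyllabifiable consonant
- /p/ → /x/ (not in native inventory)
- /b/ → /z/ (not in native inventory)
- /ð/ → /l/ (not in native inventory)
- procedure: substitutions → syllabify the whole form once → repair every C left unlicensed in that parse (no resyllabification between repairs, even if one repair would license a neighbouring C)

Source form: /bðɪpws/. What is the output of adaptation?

lɪx

Substitution: /b/ → /z/, /ð/ → /l/, /p/ → /x/, giving /zlɪxws/.
Under (C)V(C), the unsyllabifiable consonants are /z/, /w/, /s/ (at most one coda consonant is licensed; onsets are limited to one consonant).
Deletion applies to /z/, /w/, /s/.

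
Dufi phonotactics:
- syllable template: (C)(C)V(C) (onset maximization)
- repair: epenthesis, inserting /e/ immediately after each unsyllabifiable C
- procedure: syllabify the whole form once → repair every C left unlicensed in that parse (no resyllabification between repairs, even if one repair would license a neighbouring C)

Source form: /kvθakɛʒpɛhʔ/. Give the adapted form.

kevθakɛʒpɛhʔe

The consonants /k/, /ʔ/ cannot be parsed into a legal (C)(C)V(C) syllable (at most one coda consonant is licensed; onsets may contain at most 2 consonants).
Inserting the epenthetic vowel yields /k/ → /ke/, /ʔ/ → /ʔe/.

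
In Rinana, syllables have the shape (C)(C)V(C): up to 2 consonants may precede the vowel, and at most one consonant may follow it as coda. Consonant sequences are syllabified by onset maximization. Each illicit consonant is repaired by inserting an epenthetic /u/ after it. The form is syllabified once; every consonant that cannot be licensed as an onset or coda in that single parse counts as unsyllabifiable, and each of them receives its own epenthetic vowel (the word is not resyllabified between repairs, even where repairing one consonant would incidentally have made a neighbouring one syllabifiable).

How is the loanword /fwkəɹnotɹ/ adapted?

Under (C)(C)V(C), the unsyllabifiable consonants are /f/, /ɹ/ (at most one coda consonant is licensed; onsets may contain at most 2 consonants).
Each unlicensed consonant becomes the onset of a new syllable: /f/ → /fu/, /ɹ/ → /ɹu/.

fuwkəɹnotɹu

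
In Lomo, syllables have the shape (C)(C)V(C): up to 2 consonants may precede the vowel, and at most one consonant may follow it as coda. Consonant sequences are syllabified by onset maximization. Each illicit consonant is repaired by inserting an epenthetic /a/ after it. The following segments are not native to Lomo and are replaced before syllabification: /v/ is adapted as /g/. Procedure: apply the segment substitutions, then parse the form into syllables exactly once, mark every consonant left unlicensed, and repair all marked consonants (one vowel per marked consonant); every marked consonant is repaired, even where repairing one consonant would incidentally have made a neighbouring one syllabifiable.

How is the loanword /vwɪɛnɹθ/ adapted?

gwɪɛnɹaθa

Substitution: /v/ → /g/, giving /gwɪɛnɹθ/.
Syllabifying with onset maximization leaves /ɹ/, /θ/ stranded (at most one coda consonant is licensed; onsets may contain at most 2 consonants).
Epenthesis after each stranded consonant: /ɹ/ → /ɹa/, /θ/ → /θa/.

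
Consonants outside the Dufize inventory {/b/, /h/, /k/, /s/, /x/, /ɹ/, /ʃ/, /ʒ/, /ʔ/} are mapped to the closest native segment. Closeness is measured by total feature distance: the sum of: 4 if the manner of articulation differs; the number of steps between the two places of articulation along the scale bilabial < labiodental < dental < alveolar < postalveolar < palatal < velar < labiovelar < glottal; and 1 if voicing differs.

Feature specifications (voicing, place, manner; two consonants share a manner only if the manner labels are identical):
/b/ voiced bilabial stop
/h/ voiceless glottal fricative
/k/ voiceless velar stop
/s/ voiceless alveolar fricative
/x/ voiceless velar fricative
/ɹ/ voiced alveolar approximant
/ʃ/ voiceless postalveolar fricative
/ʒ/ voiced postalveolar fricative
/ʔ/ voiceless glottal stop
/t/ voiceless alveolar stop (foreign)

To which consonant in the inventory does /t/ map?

k

/k/ is closest: same manner (stop), place distance 3 (alveolar→velar), same voicing; total 3. Next closest is /b/ at distance 4.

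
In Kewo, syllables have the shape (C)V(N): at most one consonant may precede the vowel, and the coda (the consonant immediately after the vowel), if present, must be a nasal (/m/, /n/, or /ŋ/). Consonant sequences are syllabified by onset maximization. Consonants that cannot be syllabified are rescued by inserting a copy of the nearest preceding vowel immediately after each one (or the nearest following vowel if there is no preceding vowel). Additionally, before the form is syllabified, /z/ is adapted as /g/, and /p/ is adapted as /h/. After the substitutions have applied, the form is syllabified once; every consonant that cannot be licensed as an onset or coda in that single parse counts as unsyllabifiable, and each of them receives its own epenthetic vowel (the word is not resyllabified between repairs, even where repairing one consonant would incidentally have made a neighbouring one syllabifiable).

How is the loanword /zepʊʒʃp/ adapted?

Substitution: /z/ → /g/, /p/ → /h/, giving /gehʊʒʃh/.
Syllabifying with onset maximization leaves /ʒ/, /ʃ/, /h/ stranded (only a nasal (/m/, /n/, or /ŋ/) is licensed in coda position; onsets are limited to one consonant).
Each unlicensed consonant becomes the onset of a new syllable: /ʒ/ → /ʒʊ/, /ʃ/ → /ʃʊ/, /h/ → /hʊ/.

gehʊʒʊʃʊhʊ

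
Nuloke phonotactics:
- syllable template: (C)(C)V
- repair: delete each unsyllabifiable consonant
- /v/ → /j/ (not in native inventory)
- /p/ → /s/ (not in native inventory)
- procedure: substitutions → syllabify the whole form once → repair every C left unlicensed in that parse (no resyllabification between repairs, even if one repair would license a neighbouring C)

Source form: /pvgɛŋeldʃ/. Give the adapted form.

Substitution: /p/ → /s/, /v/ → /j/, giving /sjgɛŋeldʃ/.
Under (C)(C)V, the unsyllabifiable consonants are /s/, /l/, /d/, /ʃ/ (no codas are permitted; onsets may contain at most 2 consonants).
Deleting the stranded consonants removes /s/, /l/, /d/, /ʃ/.

jgɛŋe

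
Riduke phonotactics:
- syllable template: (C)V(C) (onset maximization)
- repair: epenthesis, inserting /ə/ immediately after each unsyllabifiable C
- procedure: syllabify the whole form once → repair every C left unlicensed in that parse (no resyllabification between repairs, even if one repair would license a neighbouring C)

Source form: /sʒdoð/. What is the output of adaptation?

The consonants /s/, /ʒ/ cannot be parsed into a legal (C)V(C) syllable (at most one coda consonant is licensed; onsets are limited to one consonant).
Epenthesis after each stranded consonant: /s/ → /sə/, /ʒ/ → /ʒə/.

səʒədoð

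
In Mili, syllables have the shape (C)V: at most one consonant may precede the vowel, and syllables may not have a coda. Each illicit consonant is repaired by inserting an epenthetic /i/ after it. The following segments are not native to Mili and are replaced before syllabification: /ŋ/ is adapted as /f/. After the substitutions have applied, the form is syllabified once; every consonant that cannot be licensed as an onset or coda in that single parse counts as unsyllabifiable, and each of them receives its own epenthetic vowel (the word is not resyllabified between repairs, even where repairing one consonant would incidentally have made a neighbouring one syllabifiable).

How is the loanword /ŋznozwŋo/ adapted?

fizinoziwifo

Substitution: /ŋ/ → /f/, giving /fznozwfo/.
Syllabifying with onset maximization leaves /f/, /z/, /z/, /w/ stranded (no codas are permitted; onsets are limited to one consonant).
Each unlicensed consonant becomes the onset of a new syllable: /f/ → /fi/, /z/ → /zi/, /z/ → /zi/, /w/ → /wi/.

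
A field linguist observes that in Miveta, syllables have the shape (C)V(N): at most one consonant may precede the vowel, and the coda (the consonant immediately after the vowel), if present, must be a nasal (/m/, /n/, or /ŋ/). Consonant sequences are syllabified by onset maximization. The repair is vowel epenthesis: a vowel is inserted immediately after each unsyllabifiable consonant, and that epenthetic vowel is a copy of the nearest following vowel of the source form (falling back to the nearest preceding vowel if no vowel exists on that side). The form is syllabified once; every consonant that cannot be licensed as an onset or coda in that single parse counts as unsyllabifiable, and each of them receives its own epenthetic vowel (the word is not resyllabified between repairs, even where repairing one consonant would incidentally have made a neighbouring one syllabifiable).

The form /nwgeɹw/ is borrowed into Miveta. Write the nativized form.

newegeɹewe

The consonants /n/, /w/, /ɹ/, /w/ cannot be parsed into a legal (C)V(N) syllable (only a nasal (/m/, /n/, or /ŋ/) is licensed in coda position; onsets are limited to one consonant).
Each unlicensed consonant becomes the onset of a new syllable: /n/ → /ne/, /w/ → /we/, /ɹ/ → /ɹe/, /w/ → /we/.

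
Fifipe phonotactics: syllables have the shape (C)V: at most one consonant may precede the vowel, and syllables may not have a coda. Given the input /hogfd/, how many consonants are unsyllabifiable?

3

Syllabifying with onset maximization leaves /g/, /f/, /d/ stranded (no codas are permitted; onsets are limited to one consonant).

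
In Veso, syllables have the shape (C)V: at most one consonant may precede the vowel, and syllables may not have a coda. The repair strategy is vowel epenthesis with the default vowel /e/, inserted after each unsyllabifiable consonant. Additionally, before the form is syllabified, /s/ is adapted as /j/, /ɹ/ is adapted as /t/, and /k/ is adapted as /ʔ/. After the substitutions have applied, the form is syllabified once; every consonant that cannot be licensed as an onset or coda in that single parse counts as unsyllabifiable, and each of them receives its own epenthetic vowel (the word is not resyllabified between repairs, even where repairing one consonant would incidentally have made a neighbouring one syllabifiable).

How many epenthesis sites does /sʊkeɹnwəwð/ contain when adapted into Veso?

After substitution the input is /jʊʔetnwəwð/.
The unsyllabifiable consonants are /t/, /n/, /w/, /ð/; each receives one epenthetic vowel.

4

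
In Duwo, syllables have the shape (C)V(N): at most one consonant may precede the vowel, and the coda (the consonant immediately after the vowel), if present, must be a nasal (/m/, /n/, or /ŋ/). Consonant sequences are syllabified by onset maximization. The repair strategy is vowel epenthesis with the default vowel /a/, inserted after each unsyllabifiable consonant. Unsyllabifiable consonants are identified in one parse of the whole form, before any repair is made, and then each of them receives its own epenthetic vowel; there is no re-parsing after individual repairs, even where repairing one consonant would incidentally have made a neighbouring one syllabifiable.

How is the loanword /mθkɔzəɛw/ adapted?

Syllabifying with onset maximization leaves /m/, /θ/, /w/ stranded (only a nasal (/m/, /n/, or /ŋ/) is licensed in coda position; onsets are limited to one consonant).
Epenthesis after each stranded consonant: /m/ → /ma/, /θ/ → /θa/, /w/ → /wa/.

maθakɔzəɛwa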